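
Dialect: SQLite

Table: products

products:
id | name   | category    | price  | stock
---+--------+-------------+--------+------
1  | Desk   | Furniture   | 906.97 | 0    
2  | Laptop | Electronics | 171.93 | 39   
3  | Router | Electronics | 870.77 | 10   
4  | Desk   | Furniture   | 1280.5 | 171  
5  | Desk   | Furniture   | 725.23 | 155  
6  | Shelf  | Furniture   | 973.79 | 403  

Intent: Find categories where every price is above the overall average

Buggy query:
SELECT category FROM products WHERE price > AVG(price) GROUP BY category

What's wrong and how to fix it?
Bug: AVG() is an aggregate; it can't sit directly in WHERE

Fix: Use a subquery for AVG and a HAVING MIN(...) filter so the condition holds for every row in the group

Corrected query:
SELECT category FROM products GROUP BY category HAVING MIN(price) > (SELECT AVG(price) FROM products)

Result:
(no rows)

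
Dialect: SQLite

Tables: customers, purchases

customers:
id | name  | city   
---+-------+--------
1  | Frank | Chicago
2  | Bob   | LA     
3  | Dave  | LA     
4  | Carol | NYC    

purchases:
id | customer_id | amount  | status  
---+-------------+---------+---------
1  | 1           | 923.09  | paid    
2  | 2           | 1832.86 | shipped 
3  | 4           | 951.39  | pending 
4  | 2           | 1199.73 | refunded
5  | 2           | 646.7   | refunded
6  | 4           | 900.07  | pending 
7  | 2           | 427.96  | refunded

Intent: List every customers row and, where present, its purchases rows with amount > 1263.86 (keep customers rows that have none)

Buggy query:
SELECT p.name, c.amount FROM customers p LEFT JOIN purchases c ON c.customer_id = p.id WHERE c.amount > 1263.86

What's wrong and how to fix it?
Bug: A WHERE condition on the right-hand table after LEFT JOIN drops unmatched parents

Fix: Put 'c.amount > 1263.86' in the JOIN's ON clause instead of WHERE

Corrected query:
SELECT p.name, c.amount FROM customers p LEFT JOIN purchases c ON c.customer_id = p.id AND c.amount > 1263.86

Result:
name  | amount 
------+--------
Frank | NULL   
Bob   | 1832.86
Dave  | NULL   
Carol | NULL   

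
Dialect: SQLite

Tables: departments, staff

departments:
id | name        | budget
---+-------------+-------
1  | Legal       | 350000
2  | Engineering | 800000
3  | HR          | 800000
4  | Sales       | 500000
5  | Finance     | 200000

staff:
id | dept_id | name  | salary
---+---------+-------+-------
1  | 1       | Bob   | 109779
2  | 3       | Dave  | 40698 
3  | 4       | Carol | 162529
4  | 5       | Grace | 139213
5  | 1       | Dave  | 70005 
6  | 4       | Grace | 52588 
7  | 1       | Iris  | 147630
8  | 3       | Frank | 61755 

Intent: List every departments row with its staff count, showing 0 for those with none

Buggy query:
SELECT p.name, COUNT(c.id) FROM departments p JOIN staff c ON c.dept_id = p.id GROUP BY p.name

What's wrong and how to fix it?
Bug: An inner join excludes parents with zero children

Fix: Use LEFT JOIN so parents without children still appear (COUNT(c.id) gives 0)

Corrected query:
SELECT p.name, COUNT(c.id) FROM departments p LEFT JOIN staff c ON c.dept_id = p.id GROUP BY p.name

Result:
name        | COUNT(c.id)
------------+------------
Engineering | 0          
Finance     | 1          
HR          | 2          
Legal       | 3          
Sales       | 2          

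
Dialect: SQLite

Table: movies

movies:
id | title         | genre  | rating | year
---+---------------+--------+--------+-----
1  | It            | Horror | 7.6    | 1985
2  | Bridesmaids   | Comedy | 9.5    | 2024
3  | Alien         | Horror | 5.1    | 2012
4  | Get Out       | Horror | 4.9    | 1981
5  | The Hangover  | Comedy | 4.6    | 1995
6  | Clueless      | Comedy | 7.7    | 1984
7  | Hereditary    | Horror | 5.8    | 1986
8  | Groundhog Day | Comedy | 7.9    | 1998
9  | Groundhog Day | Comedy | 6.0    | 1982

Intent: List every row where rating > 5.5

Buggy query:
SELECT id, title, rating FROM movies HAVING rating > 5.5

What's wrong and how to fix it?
Bug: This is a non-aggregate query (no GROUP BY, no aggregates), so in SQLite the HAVING clause is invalid here; a row-level condition belongs in WHERE

Fix: Replace HAVING with WHERE since the condition applies to individual rows

Corrected query:
SELECT id, title, rating FROM movies WHERE rating > 5.5

Result:
id | title         | rating
---+---------------+-------
1  | It            | 7.6   
2  | Bridesmaids   | 9.5   
6  | Clueless      | 7.7   
7  | Hereditary    | 5.8   
8  | Groundhog Day | 7.9   
9  | Groundhog Day | 6     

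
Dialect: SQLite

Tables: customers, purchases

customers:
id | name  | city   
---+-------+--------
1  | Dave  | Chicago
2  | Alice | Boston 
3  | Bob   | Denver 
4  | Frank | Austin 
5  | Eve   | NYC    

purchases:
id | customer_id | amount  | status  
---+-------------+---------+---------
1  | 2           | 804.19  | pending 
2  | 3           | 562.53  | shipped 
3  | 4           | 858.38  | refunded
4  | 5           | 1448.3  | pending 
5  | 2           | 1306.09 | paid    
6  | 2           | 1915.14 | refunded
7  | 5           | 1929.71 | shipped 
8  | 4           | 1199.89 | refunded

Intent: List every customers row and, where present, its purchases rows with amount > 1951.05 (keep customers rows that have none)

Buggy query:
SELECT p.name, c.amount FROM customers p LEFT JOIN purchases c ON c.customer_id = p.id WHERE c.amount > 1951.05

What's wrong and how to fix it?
Bug: A WHERE condition on the right-hand table after LEFT JOIN drops unmatched parents

Fix: Move the right-table condition into the ON clause so unmatched parents are kept

Corrected query:
SELECT p.name, c.amount FROM customers p LEFT JOIN purchases c ON c.customer_id = p.id AND c.amount > 1951.05

Result:
name  | amount
------+-------
Dave  | NULL  
Alice | NULL  
Bob   | NULL  
Frank | NULL  
Eve   | NULL  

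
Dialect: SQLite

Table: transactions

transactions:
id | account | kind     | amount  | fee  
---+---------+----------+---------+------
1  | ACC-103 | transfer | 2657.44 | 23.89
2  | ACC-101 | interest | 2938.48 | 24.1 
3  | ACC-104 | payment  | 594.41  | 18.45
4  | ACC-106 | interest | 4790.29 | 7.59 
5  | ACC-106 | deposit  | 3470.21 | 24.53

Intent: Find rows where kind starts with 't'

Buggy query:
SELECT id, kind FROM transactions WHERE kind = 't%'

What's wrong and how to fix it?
Bug: Wildcards only work with LIKE; '=' treats '%' as a literal character

Fix: Replace '=' with LIKE so 't%' is treated as a pattern

Corrected query:
SELECT id, kind FROM transactions WHERE kind LIKE 't%'

Result:
id | kind    
---+---------
1  | transfer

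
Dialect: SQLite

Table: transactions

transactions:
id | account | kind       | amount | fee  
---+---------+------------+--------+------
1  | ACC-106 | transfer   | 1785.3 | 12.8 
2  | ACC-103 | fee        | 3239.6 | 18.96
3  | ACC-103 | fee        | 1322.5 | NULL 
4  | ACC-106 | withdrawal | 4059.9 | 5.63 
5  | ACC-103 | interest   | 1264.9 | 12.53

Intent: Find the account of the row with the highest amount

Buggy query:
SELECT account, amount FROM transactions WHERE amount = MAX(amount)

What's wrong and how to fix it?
Bug: WHERE is evaluated per row; an aggregate over the whole table isn't defined there

Fix: Wrap MAX in a scalar subquery so WHERE compares against a single value

Corrected query:
SELECT account, amount FROM transactions WHERE amount = (SELECT MAX(amount) FROM transactions)

Result:
account | amount
--------+-------
ACC-106 | 4059.9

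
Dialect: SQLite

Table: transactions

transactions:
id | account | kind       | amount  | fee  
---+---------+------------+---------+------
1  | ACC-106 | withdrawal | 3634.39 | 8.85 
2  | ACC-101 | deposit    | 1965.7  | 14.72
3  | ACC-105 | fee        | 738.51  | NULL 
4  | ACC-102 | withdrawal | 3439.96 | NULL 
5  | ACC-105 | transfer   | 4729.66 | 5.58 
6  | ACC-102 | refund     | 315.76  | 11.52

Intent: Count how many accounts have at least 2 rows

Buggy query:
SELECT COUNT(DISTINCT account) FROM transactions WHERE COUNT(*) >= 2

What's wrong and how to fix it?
Bug: WHERE filters individual rows, not groups, so a group-level COUNT is invalid there

Fix: Use a subquery that GROUPs and filters with HAVING, then count its rows

Corrected query:
SELECT COUNT(*) FROM (SELECT account FROM transactions GROUP BY account HAVING COUNT(*) >= 2)

Result:
COUNT(*)
--------
2       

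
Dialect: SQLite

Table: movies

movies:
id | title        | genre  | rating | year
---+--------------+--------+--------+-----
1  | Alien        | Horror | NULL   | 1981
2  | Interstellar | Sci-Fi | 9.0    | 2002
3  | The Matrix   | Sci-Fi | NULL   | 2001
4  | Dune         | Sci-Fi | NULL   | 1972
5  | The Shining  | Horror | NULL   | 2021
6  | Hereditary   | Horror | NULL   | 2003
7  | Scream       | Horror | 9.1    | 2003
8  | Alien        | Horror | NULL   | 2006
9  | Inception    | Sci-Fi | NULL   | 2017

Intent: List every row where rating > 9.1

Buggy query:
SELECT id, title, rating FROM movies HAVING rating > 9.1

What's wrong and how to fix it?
Bug: HAVING filters the output of aggregation, but this query has no GROUP BY and no aggregate functions, so SQLite rejects it (HAVING clause on a non-aggregate query); the condition here is per row

Fix: Use WHERE for row-level filtering

Corrected query:
SELECT id, title, rating FROM movies WHERE rating > 9.1

Result:
(no rows)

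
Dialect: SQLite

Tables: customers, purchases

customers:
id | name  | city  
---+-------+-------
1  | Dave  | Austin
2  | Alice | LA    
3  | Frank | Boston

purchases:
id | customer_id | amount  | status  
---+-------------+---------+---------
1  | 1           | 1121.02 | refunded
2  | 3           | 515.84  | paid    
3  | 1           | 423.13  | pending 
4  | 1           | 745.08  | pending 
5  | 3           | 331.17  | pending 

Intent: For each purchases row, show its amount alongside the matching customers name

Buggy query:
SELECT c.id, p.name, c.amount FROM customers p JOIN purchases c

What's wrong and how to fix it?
Bug: Missing join condition: each purchases row is matched to all customers rows instead of just its own

Fix: Specify the join condition linking the foreign key to the parent id

Corrected query:
SELECT c.id, p.name, c.amount FROM customers p JOIN purchases c ON c.customer_id = p.id

Result:
id | name  | amount 
---+-------+--------
1  | Dave  | 1121.02
2  | Frank | 515.84 
3  | Dave  | 423.13 
4  | Dave  | 745.08 
5  | Frank | 331.17 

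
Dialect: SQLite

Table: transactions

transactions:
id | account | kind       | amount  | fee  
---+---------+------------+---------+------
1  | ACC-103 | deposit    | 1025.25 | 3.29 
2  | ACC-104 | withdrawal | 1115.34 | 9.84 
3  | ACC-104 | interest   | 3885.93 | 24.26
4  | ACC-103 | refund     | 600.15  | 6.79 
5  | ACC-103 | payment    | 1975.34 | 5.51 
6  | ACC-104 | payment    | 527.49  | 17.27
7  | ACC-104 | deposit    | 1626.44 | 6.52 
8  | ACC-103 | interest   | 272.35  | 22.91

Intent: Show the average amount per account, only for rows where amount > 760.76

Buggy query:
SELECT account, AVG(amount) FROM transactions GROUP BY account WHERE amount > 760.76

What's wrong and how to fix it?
Bug: Row-level WHERE must come before GROUP BY in the clause order

Fix: Move the WHERE clause before GROUP BY

Corrected query:
SELECT account, AVG(amount) FROM transactions WHERE amount > 760.76 GROUP BY account

Result:
account | AVG(amount)
--------+------------
ACC-103 | 1500.295   
ACC-104 | 2209.236667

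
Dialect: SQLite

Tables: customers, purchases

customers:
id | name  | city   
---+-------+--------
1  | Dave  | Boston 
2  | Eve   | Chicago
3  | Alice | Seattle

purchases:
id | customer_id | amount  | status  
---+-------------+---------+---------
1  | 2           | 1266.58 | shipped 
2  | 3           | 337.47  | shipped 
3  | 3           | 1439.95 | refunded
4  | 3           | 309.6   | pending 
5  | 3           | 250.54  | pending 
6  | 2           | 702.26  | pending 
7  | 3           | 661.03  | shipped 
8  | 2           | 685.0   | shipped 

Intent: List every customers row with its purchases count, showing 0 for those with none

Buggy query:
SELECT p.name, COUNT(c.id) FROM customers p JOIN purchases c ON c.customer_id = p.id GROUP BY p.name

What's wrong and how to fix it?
Bug: INNER JOIN drops customers rows that have no matching purchases rows

Fix: Use LEFT JOIN so parents without children still appear (COUNT(c.id) gives 0)

Corrected query:
SELECT p.name, COUNT(c.id) FROM customers p LEFT JOIN purchases c ON c.customer_id = p.id GROUP BY p.name

Result:
name  | COUNT(c.id)
------+------------
Alice | 5          
Dave  | 0          
Eve   | 3          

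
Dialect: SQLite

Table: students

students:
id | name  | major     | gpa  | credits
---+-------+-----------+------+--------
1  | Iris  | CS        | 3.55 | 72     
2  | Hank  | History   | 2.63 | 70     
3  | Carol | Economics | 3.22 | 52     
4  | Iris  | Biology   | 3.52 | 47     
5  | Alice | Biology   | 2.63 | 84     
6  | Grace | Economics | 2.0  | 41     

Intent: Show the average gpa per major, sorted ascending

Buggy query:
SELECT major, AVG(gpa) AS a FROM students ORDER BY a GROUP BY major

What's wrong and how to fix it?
Bug: ORDER BY appears before GROUP BY; SQL clause order requires GROUP BY first

Fix: Move ORDER BY to the end, after GROUP BY

Corrected query:
SELECT major, AVG(gpa) AS a FROM students GROUP BY major ORDER BY a

Result:
major     | a    
----------+------
Economics | 2.61 
History   | 2.63 
Biology   | 3.075
CS        | 3.55 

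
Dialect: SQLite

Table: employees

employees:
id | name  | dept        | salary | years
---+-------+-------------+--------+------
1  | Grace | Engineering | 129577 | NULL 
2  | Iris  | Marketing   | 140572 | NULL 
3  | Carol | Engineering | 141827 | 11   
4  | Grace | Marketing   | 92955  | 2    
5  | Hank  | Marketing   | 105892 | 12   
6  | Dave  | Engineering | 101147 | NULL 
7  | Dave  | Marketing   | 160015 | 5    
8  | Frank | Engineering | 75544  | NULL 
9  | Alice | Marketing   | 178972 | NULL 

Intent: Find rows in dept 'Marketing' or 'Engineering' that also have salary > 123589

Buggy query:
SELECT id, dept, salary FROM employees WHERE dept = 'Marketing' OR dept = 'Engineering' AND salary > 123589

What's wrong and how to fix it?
Bug: AND binds tighter than OR, so this parses as dept = 'Marketing' OR (dept = 'Engineering' AND salary > 123589)

Fix: Group the OR with parentheses (or use IN), then AND the threshold

Corrected query:
SELECT id, dept, salary FROM employees WHERE (dept = 'Marketing' OR dept = 'Engineering') AND salary > 123589

Result:
id | dept        | salary
---+-------------+-------
1  | Engineering | 129577
2  | Marketing   | 140572
3  | Engineering | 141827
7  | Marketing   | 160015
9  | Marketing   | 178972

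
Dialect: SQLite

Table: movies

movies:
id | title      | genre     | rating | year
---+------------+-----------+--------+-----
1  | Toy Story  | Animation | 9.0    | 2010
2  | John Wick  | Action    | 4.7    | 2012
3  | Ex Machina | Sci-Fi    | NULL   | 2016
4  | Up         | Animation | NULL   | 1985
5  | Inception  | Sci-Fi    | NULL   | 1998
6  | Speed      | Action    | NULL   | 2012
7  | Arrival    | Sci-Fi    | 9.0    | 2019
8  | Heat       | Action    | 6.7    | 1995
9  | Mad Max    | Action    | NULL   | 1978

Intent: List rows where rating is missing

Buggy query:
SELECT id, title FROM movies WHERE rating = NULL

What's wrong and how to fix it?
Bug: Comparing to NULL with '=' never matches; NULL = NULL is unknown, not true

Fix: Replace '= NULL' with 'IS NULL'

Corrected query:
SELECT id, title FROM movies WHERE rating IS NULL

Result:
id | title     
---+-----------
3  | Ex Machina
4  | Up        
5  | Inception 
6  | Speed     
9  | Mad Max   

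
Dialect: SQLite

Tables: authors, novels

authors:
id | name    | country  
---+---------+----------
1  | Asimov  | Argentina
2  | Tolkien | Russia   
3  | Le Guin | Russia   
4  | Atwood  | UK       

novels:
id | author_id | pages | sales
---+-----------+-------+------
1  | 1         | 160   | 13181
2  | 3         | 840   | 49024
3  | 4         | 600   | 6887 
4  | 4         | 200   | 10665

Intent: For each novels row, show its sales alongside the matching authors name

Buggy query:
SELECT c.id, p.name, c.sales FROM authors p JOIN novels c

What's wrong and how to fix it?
Bug: Missing join condition: each novels row is matched to all authors rows instead of just its own

Fix: Specify the join condition linking the foreign key to the parent id

Corrected query:
SELECT c.id, p.name, c.sales FROM authors p JOIN novels c ON c.author_id = p.id

Result:
id | name    | sales
---+---------+------
1  | Asimov  | 13181
2  | Le Guin | 49024
3  | Atwood  | 6887 
4  | Atwood  | 10665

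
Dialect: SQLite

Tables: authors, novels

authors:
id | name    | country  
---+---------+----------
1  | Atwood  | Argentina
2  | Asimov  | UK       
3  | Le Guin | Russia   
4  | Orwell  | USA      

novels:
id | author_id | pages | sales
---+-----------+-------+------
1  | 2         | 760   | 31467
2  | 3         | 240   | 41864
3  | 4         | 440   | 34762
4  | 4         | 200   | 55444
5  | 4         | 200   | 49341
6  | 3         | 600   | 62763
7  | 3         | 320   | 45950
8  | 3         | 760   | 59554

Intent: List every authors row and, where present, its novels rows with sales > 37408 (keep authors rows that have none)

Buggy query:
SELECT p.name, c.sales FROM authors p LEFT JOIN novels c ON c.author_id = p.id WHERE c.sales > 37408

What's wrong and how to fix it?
Bug: A WHERE condition on the right-hand table after LEFT JOIN drops unmatched parents

Fix: Move the right-table condition into the ON clause so unmatched parents are kept

Corrected query:
SELECT p.name, c.sales FROM authors p LEFT JOIN novels c ON c.author_id = p.id AND c.sales > 37408

Result:
name    | sales
--------+------
Atwood  | NULL 
Asimov  | NULL 
Le Guin | 41864
Le Guin | 45950
Le Guin | 59554
Le Guin | 62763
Orwell  | 49341
Orwell  | 55444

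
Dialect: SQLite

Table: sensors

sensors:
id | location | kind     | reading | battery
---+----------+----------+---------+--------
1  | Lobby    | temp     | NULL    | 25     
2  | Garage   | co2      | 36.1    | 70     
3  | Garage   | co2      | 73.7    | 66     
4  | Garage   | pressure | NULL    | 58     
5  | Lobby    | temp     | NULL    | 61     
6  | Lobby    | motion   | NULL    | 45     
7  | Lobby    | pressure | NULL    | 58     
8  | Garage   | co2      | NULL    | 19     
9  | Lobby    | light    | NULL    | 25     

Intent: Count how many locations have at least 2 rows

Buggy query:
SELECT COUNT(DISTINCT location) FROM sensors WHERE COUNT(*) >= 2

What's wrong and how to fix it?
Bug: WHERE filters individual rows, not groups, so a group-level COUNT is invalid there

Fix: Group first with HAVING COUNT(*) >= 2, then COUNT the resulting groups

Corrected query:
SELECT COUNT(*) FROM (SELECT location FROM sensors GROUP BY location HAVING COUNT(*) >= 2)

Result:
COUNT(*)
--------
2       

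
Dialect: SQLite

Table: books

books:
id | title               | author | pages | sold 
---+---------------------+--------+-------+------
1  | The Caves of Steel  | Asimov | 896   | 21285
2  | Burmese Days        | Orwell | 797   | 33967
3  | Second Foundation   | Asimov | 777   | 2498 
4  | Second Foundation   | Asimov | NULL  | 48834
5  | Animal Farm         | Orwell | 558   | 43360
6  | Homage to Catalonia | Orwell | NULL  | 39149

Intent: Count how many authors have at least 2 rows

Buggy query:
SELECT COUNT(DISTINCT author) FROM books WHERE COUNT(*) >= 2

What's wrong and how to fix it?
Bug: COUNT(*) cannot appear in WHERE; the per-group count doesn't exist yet

Fix: Use a subquery that GROUPs and filters with HAVING, then count its rows

Corrected query:
SELECT COUNT(*) FROM (SELECT author FROM books GROUP BY author HAVING COUNT(*) >= 2)

Result:
COUNT(*)
--------
2       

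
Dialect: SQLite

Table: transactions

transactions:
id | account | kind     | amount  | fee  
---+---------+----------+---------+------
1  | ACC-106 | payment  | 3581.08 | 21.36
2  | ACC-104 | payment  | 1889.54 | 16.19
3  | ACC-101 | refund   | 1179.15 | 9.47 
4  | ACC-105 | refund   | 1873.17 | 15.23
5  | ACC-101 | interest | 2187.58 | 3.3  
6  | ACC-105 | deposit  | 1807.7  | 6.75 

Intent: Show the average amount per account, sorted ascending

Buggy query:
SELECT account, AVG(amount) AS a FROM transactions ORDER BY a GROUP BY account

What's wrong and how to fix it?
Bug: ORDER BY appears before GROUP BY; SQL clause order requires GROUP BY first

Fix: Reorder: SELECT … FROM … GROUP BY … ORDER BY …

Corrected query:
SELECT account, AVG(amount) AS a FROM transactions GROUP BY account ORDER BY a

Result:
account | a       
--------+---------
ACC-101 | 1683.365
ACC-105 | 1840.435
ACC-104 | 1889.54 
ACC-106 | 3581.08 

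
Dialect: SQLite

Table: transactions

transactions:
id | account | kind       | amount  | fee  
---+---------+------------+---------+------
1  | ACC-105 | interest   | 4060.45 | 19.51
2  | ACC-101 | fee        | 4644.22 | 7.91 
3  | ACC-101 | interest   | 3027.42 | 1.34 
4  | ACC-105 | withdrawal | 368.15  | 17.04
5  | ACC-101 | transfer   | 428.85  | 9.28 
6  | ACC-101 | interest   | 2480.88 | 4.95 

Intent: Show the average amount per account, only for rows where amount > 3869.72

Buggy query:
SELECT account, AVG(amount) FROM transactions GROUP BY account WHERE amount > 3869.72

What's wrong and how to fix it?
Bug: WHERE cannot follow GROUP BY

Fix: Place WHERE between FROM and GROUP BY

Corrected query:
SELECT account, AVG(amount) FROM transactions WHERE amount > 3869.72 GROUP BY account

Result:
account | AVG(amount)
--------+------------
ACC-101 | 4644.22    
ACC-105 | 4060.45    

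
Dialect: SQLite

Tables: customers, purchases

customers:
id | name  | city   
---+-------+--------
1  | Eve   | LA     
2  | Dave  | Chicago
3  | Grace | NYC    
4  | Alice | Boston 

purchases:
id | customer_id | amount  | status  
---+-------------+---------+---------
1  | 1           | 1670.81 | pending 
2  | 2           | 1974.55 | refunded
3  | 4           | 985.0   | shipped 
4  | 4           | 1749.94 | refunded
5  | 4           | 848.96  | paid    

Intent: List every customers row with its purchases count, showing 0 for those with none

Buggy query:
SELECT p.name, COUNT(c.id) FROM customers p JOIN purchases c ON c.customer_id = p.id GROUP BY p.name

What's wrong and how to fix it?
Bug: INNER JOIN drops customers rows that have no matching purchases rows

Fix: Switch to LEFT JOIN to retain unmatched parent rows

Corrected query:
SELECT p.name, COUNT(c.id) FROM customers p LEFT JOIN purchases c ON c.customer_id = p.id GROUP BY p.name

Result:
name  | COUNT(c.id)
------+------------
Alice | 3          
Dave  | 1          
Eve   | 1          
Grace | 0          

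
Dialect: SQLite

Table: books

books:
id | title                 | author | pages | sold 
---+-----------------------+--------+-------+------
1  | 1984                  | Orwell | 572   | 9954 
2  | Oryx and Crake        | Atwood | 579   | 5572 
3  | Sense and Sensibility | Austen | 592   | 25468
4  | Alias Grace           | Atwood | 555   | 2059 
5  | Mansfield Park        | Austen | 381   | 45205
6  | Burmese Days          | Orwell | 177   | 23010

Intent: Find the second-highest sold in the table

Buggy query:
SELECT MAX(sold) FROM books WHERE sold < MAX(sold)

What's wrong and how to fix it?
Bug: MAX(sold) on the right of the comparison is an aggregate-in-WHERE error

Fix: Put the inner MAX in a scalar subquery

Corrected query:
SELECT MAX(sold) FROM books WHERE sold < (SELECT MAX(sold) FROM books)

Result:
MAX(sold)
---------
25468    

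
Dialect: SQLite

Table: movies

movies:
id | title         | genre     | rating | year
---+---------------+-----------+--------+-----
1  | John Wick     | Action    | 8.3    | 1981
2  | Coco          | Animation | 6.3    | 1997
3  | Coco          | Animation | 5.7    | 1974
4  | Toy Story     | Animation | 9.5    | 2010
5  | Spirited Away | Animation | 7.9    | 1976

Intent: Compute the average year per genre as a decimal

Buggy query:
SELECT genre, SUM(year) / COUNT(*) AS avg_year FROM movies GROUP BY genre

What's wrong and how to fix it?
Bug: Both operands are integers, so '/' performs integer division and truncates

Fix: Multiply by 1.0 (or CAST to REAL) to force floating-point division

Corrected query:
SELECT genre, SUM(year) * 1.0 / COUNT(*) AS avg_year FROM movies GROUP BY genre

Result:
genre     | avg_year
----------+---------
Action    | 1981    
Animation | 1989.25 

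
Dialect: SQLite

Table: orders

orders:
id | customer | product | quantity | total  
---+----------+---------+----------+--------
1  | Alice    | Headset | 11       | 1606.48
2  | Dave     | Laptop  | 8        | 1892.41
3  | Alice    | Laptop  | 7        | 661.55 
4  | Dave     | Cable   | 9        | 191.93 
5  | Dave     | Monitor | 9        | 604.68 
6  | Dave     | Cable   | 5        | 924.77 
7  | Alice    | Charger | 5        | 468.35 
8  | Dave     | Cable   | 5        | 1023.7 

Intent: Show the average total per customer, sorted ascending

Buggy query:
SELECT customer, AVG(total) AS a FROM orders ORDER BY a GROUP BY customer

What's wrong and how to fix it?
Bug: GROUP BY must precede ORDER BY

Fix: Move ORDER BY to the end, after GROUP BY

Corrected query:
SELECT customer, AVG(total) AS a FROM orders GROUP BY customer ORDER BY a

Result:
customer | a         
---------+-----------
Alice    | 912.126667
Dave     | 927.498   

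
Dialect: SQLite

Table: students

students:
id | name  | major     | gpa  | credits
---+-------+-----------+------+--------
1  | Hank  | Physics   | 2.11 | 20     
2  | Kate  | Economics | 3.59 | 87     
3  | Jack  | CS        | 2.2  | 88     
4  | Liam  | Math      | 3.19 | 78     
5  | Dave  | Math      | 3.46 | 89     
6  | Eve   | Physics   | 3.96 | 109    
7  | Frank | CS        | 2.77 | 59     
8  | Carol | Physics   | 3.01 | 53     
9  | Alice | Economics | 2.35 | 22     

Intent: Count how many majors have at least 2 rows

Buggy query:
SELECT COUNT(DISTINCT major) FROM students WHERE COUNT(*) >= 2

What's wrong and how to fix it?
Bug: WHERE filters individual rows, not groups, so a group-level COUNT is invalid there

Fix: Group first with HAVING COUNT(*) >= 2, then COUNT the resulting groups

Corrected query:
SELECT COUNT(*) FROM (SELECT major FROM students GROUP BY major HAVING COUNT(*) >= 2)

Result:
COUNT(*)
--------
4       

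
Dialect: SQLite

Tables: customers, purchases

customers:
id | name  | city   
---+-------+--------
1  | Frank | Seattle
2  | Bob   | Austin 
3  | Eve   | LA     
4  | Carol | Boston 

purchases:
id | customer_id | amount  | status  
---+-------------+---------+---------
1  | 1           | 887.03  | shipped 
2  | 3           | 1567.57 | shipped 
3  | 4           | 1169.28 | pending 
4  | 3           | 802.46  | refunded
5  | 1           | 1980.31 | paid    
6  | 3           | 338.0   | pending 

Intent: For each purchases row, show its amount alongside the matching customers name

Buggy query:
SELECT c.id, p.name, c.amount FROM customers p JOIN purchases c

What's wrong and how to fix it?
Bug: JOIN with no ON clause produces a cartesian product; every purchases row pairs with every customers row

Fix: Specify the join condition linking the foreign key to the parent id

Corrected query:
SELECT c.id, p.name, c.amount FROM customers p JOIN purchases c ON c.customer_id = p.id

Result:
id | name  | amount 
---+-------+--------
1  | Frank | 887.03 
2  | Eve   | 1567.57
3  | Carol | 1169.28
4  | Eve   | 802.46 
5  | Frank | 1980.31
6  | Eve   | 338    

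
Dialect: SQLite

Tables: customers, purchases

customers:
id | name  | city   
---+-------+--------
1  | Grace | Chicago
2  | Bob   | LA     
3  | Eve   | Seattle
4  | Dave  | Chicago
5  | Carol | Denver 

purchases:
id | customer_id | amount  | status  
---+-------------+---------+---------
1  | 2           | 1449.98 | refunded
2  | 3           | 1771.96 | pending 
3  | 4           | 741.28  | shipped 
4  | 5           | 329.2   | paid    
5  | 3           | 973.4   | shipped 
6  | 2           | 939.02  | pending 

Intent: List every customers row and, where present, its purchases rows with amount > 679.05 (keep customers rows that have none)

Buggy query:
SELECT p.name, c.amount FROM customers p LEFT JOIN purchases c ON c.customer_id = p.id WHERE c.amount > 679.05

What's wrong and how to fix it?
Bug: Filtering c.amount in WHERE discards the NULL rows produced by LEFT JOIN, turning it into an inner join

Fix: Put 'c.amount > 679.05' in the JOIN's ON clause instead of WHERE

Corrected query:
SELECT p.name, c.amount FROM customers p LEFT JOIN purchases c ON c.customer_id = p.id AND c.amount > 679.05

Result:
name  | amount 
------+--------
Grace | NULL   
Bob   | 939.02 
Bob   | 1449.98
Eve   | 973.4  
Eve   | 1771.96
Dave  | 741.28 
Carol | NULL   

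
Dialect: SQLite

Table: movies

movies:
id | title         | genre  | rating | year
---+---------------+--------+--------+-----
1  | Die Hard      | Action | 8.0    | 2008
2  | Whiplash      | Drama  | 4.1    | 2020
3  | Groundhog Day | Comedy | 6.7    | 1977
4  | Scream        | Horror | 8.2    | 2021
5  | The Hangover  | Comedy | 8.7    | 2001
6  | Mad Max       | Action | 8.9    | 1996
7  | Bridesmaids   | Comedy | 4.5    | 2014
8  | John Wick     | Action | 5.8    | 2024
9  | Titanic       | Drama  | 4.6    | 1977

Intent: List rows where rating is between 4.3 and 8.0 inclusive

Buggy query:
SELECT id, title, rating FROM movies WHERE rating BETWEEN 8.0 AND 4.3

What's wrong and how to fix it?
Bug: The bounds are reversed; BETWEEN a AND b requires a <= b to match anything

Fix: Write BETWEEN 4.3 AND 8.0

Corrected query:
SELECT id, title, rating FROM movies WHERE rating BETWEEN 4.3 AND 8.0

Result:
id | title         | rating
---+---------------+-------
1  | Die Hard      | 8     
3  | Groundhog Day | 6.7   
7  | Bridesmaids   | 4.5   
8  | John Wick     | 5.8   
9  | Titanic       | 4.6   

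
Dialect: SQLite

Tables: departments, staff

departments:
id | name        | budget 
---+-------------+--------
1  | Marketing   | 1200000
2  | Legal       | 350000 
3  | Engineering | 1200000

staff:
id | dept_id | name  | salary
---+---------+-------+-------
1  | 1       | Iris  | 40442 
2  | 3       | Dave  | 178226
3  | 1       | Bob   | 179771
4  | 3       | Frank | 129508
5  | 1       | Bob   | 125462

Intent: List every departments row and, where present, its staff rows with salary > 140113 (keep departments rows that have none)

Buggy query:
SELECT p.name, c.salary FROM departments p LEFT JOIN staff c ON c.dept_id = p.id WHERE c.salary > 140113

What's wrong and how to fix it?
Bug: Filtering c.salary in WHERE discards the NULL rows produced by LEFT JOIN, turning it into an inner join

Fix: Move the right-table condition into the ON clause so unmatched parents are kept

Corrected query:
SELECT p.name, c.salary FROM departments p LEFT JOIN staff c ON c.dept_id = p.id AND c.salary > 140113

Result:
name        | salary
------------+-------
Marketing   | 179771
Legal       | NULL  
Engineering | 178226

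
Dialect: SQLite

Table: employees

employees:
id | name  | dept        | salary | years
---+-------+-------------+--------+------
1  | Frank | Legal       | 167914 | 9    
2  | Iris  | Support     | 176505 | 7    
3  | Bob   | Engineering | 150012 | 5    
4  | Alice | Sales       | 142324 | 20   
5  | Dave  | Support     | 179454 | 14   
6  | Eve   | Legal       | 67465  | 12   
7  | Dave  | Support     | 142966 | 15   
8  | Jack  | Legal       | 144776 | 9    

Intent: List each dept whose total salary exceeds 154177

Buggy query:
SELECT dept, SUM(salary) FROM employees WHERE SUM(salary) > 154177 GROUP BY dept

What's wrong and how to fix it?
Bug: WHERE runs before GROUP BY, so aggregates aren't available there

Fix: Move the aggregate condition to a HAVING clause

Corrected query:
SELECT dept, SUM(salary) FROM employees GROUP BY dept HAVING SUM(salary) > 154177

Result:
dept    | SUM(salary)
--------+------------
Legal   | 380155     
Support | 498925     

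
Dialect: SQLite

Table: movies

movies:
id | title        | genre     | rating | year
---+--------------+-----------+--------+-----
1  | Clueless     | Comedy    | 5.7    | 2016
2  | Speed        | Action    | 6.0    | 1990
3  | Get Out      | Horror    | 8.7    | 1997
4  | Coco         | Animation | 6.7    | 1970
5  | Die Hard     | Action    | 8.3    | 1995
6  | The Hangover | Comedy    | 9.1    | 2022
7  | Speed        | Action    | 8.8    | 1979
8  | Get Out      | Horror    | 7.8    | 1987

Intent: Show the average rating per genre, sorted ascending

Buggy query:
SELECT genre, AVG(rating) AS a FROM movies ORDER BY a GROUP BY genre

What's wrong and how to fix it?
Bug: GROUP BY must precede ORDER BY

Fix: Move ORDER BY to the end, after GROUP BY

Corrected query:
SELECT genre, AVG(rating) AS a FROM movies GROUP BY genre ORDER BY a

Result:
genre     | a   
----------+-----
Animation | 6.7 
Comedy    | 7.4 
Action    | 7.7 
Horror    | 8.25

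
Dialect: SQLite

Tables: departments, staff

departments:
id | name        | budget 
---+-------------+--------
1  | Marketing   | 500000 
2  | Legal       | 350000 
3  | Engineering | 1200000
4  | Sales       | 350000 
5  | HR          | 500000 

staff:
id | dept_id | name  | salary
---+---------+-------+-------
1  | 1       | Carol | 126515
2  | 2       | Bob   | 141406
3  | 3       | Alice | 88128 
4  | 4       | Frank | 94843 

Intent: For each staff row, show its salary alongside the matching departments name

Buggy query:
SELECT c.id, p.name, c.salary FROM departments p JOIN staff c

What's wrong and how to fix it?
Bug: JOIN with no ON clause produces a cartesian product; every staff row pairs with every departments row

Fix: Specify the join condition linking the foreign key to the parent id

Corrected query:
SELECT c.id, p.name, c.salary FROM departments p JOIN staff c ON c.dept_id = p.id

Result:
id | name        | salary
---+-------------+-------
1  | Marketing   | 126515
2  | Legal       | 141406
3  | Engineering | 88128 
4  | Sales       | 94843 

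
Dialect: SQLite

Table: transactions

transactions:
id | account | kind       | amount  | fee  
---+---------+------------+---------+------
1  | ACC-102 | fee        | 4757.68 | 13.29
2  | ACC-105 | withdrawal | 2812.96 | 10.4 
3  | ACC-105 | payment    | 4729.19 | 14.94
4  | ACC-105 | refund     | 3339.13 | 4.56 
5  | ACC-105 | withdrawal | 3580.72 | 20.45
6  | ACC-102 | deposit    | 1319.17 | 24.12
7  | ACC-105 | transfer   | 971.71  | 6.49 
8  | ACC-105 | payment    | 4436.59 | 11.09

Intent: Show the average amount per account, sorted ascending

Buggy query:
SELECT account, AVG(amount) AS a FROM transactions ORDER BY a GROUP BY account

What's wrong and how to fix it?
Bug: GROUP BY must precede ORDER BY

Fix: Move ORDER BY to the end, after GROUP BY

Corrected query:
SELECT account, AVG(amount) AS a FROM transactions GROUP BY account ORDER BY a

Result:
account | a          
--------+------------
ACC-102 | 3038.425   
ACC-105 | 3311.716667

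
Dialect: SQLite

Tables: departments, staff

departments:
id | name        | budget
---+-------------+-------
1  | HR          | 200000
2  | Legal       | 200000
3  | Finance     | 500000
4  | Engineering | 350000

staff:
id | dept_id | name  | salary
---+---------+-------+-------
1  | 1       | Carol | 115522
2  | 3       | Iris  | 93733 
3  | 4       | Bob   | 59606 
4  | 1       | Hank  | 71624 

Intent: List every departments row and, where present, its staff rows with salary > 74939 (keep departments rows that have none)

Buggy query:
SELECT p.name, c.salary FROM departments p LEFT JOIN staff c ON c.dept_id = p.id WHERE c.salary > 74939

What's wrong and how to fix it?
Bug: A WHERE condition on the right-hand table after LEFT JOIN drops unmatched parents

Fix: Move the right-table condition into the ON clause so unmatched parents are kept

Corrected query:
SELECT p.name, c.salary FROM departments p LEFT JOIN staff c ON c.dept_id = p.id AND c.salary > 74939

Result:
name        | salary
------------+-------
HR          | 115522
Legal       | NULL  
Finance     | 93733 
Engineering | NULL  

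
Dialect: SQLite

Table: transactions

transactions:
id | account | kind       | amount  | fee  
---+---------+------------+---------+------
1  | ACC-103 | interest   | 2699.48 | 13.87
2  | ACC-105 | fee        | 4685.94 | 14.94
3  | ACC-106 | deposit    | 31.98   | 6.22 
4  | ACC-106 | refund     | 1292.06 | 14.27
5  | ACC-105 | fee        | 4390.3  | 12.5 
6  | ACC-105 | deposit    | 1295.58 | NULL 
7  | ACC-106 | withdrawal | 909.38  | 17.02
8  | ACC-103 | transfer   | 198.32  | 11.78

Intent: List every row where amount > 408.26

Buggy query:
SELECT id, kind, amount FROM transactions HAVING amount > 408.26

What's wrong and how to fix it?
Bug: This is a non-aggregate query (no GROUP BY, no aggregates), so in SQLite the HAVING clause is invalid here; a row-level condition belongs in WHERE

Fix: Use WHERE for row-level filtering

Corrected query:
SELECT id, kind, amount FROM transactions WHERE amount > 408.26

Result:
id | kind       | amount 
---+------------+--------
1  | interest   | 2699.48
2  | fee        | 4685.94
4  | refund     | 1292.06
5  | fee        | 4390.3 
6  | deposit    | 1295.58
7  | withdrawal | 909.38 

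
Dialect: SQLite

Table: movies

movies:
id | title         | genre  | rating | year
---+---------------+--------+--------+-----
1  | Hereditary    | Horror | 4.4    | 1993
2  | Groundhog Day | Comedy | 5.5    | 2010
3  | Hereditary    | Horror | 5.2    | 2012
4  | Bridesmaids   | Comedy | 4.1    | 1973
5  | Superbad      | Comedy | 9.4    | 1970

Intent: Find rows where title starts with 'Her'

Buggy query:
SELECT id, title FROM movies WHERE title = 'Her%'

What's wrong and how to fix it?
Bug: '=' compares the literal string including the % character; pattern matching needs LIKE

Fix: Replace '=' with LIKE so 'Her%' is treated as a pattern

Corrected query:
SELECT id, title FROM movies WHERE title LIKE 'Her%'

Result:
id | title     
---+-----------
1  | Hereditary
3  | Hereditary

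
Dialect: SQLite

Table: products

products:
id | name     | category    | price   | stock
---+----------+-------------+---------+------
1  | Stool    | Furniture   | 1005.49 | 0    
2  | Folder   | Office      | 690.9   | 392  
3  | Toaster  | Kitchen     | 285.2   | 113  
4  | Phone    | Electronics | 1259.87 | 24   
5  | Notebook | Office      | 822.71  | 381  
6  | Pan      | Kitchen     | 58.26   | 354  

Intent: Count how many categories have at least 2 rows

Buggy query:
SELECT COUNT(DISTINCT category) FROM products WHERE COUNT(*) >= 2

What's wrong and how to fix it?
Bug: COUNT(*) cannot appear in WHERE; the per-group count doesn't exist yet

Fix: Group first with HAVING COUNT(*) >= 2, then COUNT the resulting groups

Corrected query:
SELECT COUNT(*) FROM (SELECT category FROM products GROUP BY category HAVING COUNT(*) >= 2)

Result:
COUNT(*)
--------
2       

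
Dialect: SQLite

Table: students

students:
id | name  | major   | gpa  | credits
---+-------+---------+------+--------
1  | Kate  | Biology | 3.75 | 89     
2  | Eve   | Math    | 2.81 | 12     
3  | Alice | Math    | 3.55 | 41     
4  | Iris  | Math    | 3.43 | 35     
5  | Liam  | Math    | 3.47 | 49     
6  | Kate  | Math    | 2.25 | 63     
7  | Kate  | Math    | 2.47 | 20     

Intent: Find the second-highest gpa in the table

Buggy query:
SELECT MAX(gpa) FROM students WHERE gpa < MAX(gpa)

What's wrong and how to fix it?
Bug: The inner MAX is an aggregate inside WHERE, which is not allowed

Fix: Compute the overall MAX in a subquery, then take MAX of rows below it

Corrected query:
SELECT MAX(gpa) FROM students WHERE gpa < (SELECT MAX(gpa) FROM students)

Result:
MAX(gpa)
--------
3.55    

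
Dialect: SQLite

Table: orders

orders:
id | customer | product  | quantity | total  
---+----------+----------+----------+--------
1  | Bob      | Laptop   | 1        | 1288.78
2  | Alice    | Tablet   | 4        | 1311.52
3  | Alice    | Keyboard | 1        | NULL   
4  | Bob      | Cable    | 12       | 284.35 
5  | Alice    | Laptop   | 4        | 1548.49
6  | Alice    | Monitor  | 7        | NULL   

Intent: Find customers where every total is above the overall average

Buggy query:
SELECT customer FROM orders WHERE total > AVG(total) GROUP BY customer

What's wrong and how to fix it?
Bug: AVG() is an aggregate; it can't sit directly in WHERE

Fix: Compute the overall average in a scalar subquery and compare each group's MIN against it in HAVING

Corrected query:
SELECT customer FROM orders GROUP BY customer HAVING MIN(total) > (SELECT AVG(total) FROM orders)

Result:
customer
--------
Alice   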